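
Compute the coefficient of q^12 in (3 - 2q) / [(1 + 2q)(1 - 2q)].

12288

Partial fractions give a closed form: a_n = (2)·(-2)^n + (1)·2^n.
At n = 12: a_12 = 12288.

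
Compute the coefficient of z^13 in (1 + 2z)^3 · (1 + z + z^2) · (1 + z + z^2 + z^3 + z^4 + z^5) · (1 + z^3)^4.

770

(1 + 2z)^3 has coefficients 1,6,12,8 for degrees 0…3.
(1 + z + z^2) has coefficients 1,1,1,0,0,0,0,0,0,0,0,0,0,0 for degrees 0…13.
Multiplying by (1 + z + z^2 + z^3 + z^4 + z^5) gives running coefficients 1,2,3,3,3,3,2,1,0,0,0,0,0,0 for degrees 0…13.
Finally multiplying by (1 + z^3)^4, the product of all factors after the first has coefficients 1,2,3,7,11,15,20,25,30,30,30,30,25,20 for degrees 0…13.
[z^13] = 1·20 + 6·25 + 12·30 + 8·30 = 770.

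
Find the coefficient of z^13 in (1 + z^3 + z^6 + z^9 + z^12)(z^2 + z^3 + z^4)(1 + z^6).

2

(1 + z^3 + z^6 + z^9 + z^12) has coefficients 1,0,0,1,0,0,1,0,0,1,0,0,1 for degrees 0…12.
(z^2 + z^3 + z^4) has coefficients 0,0,1,1,1,0,0,0,0,0,0,0,0,0 for degrees 0…13.
Finally multiplying by (1 + z^6), the product of all factors after the first has coefficients 0,0,1,1,1,0,0,0,1,1,1,0,0,0 for degrees 0…13.
[z^13] = 1·0 + 1·1 + 1·0 + 1·1 + 1·0 = 2.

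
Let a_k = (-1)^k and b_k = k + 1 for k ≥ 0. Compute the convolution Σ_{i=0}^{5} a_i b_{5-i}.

3

The convolution is the x^5 coefficient of A(x)B(x).
Σ = 1·6 − 1·5 + 1·4 − 1·3 + 1·2 − 1·1 = 3.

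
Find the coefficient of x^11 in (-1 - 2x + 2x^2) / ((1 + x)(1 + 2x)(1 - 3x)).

-115964

The denominator gives the recurrence a_n = 7a_(n−2) + 6a_(n−3) for n ≥ 3; the numerator fixes a_0 = -1, a_1 = -2, a_2 = -5.
Iterating: -1, -2, -5, -20, -47, -170, -449, -1472, -4163, -12998, -37973, -115964, so a_11 = -115964.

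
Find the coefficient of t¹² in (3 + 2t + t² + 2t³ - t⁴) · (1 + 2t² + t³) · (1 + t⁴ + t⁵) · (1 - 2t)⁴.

63

(3 + 2t + t² + 2t³ - t⁴) has coefficients 3,2,1,2,-1 for degrees 0…4.
(1 + 2t² + t³) has coefficients 1,0,2,1,0,0,0,0,0,0,0,0,0 for degrees 0…12.
Multiplying by (1 + t⁴ + t⁵) gives running coefficients 1,0,2,1,1,1,2,3,1,0,0,0,0 for degrees 0…12.
Finally multiplying by (1 - 2t)⁴, the product of all factors after the first has coefficients 1,-8,26,-47,57,-47,18,-5,9,16,-40,16,16 for degrees 0…12.
[t¹²] = 3·16 + 2·16 + 1·(-40) + 2·16 − 1·9 = 63.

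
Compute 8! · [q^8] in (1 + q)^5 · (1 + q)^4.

The EGF product rule gives c_8 = Σ_{k_1+k_2=8} C(8; k_1,k_2) · ∏ g_i(k_i), where (1+q)^5 gives the falling factorial (5)_k; (1+q)^4 gives the falling factorial (4)_k.
g_1(k) for k = 0…8: 1, 5, 20, 60, 120, 120, 0, 0, 0.
g_2(k) for k = 0…8: 1, 4, 12, 24, 24, 0, 0, 0, 0.
c_8 = Σ_k C(8,k)·g_1(k)·g_2(8−k) = 70·120·24 + 56·120·24 = 201600 + 161280 = 362880.

362880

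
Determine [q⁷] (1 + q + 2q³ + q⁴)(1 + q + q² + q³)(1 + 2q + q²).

10

(1 + q + 2q³ + q⁴) has coefficients 1,1,0,2,1 for degrees 0…4.
(1 + q + q² + q³) has coefficients 1,1,1,1,0,0,0,0 for degrees 0…7.
Finally multiplying by (1 + 2q + q²), the product of all factors after the first has coefficients 1,3,4,4,3,1,0,0 for degrees 0…7.
[q⁷] = 1·0 + 1·0 + 2·3 + 1·4 = 10.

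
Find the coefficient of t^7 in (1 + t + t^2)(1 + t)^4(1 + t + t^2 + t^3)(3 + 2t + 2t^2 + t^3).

236

(1 + t + t^2) has coefficients 1,1,1 for degrees 0…2.
(1 + t)^4 has coefficients 1,4,6,4,1,0,0,0 for degrees 0…7.
Multiplying by (1 + t + t^2 + t^3) gives running coefficients 1,5,11,15,15,11,5,1 for degrees 0…7.
Finally multiplying by (3 + 2t + 2t^2 + t^3), the product of all factors after the first has coefficients 3,17,45,78,102,104,82,50 for degrees 0…7.
[t^7] = 1·50 + 1·82 + 1·104 = 236.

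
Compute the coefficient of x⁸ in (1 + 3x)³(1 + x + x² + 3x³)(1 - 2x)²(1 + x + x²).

405

(1 + 3x)³ has coefficients 1,9,27,27 for degrees 0…3.
(1 + x + x² + 3x³) has coefficients 1,1,1,3,0,0,0,0,0 for degrees 0…8.
Multiplying by (1 - 2x)² gives running coefficients 1,-3,1,3,-8,12,0,0,0 for degrees 0…8.
Finally multiplying by (1 + x + x²), the product of all factors after the first has coefficients 1,-2,-1,1,-4,7,4,12,0 for degrees 0…8.
[x⁸] = 1·0 + 9·12 + 27·4 + 27·7 = 405.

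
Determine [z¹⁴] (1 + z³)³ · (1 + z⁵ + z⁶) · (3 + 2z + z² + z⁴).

6

(1 + z³)³ has coefficients 1,0,0,3,0,0,3,0,0,1 for degrees 0…9.
(1 + z⁵ + z⁶) has coefficients 1,0,0,0,0,1,1,0,0,0,0,0,0,0,0 for degrees 0…14.
Finally multiplying by (3 + 2z + z² + z⁴), the product of all factors after the first has coefficients 3,2,1,0,1,3,5,3,1,1,1,0,0,0,0 for degrees 0…14.
[z¹⁴] = 1·0 + 3·0 + 3·1 + 1·3 = 6.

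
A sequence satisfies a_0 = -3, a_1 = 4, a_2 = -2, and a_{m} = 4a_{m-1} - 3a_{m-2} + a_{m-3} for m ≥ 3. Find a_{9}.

The ordinary generating function has denominator 1 - 4z + 3z^2 - z^3.
Iterating the recurrence: a_0,…,a_{9} = -3, 4, -2, -23, -82, -261, -821, -2583, -8130, -25592.

-25592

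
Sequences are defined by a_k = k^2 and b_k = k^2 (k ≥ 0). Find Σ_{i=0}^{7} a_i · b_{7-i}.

560

Write out a_i and b_{7-i} for i = 0,…,7 and sum the products.
Σ = 0·49 + 1·36 + 4·25 + 9·16 + 16·9 + 25·4 + 36·1 + 49·0 = 560.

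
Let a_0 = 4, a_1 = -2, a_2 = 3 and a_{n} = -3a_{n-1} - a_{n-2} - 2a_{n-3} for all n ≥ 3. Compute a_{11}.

-75429

The ordinary generating function has denominator 1 + 3x + x^2 + 2x^3.
Iterating the recurrence: a_0,…,a_{11} = 4, -2, 3, -15, 46, -129, 371, -1076, 3115, -9011, 26070, -75429.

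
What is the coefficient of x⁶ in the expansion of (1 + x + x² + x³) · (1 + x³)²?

(1 + x + x² + x³) has coefficients 1,1,1,1 for degrees 0…3.
(1 + x³)² has coefficients 1,0,0,2,0,0,1 for degrees 0…6.
[x⁶] = 1·1 + 1·0 + 1·0 + 1·2 = 3.

3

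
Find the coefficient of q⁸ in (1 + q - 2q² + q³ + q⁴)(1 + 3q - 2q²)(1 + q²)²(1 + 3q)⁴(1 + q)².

1717

(1 + q - 2q² + q³ + q⁴) has coefficients 1,1,-2,1,1 for degrees 0…4.
(1 + 3q - 2q²) has coefficients 1,3,-2,0,0,0,0,0,0 for degrees 0…8.
Multiplying by (1 + q²)² gives running coefficients 1,3,0,6,-3,3,-2,0,0 for degrees 0…8.
Multiplying by (1 + 3q)⁴ gives running coefficients 1,15,90,276,474,534,520,300,-27 for degrees 0…8.
Finally multiplying by (1 + q)², the product of all factors after the first has coefficients 1,17,121,471,1116,1758,2062,1874,1093 for degrees 0…8.
[q⁸] = 1·1093 + 1·1874 − 2·2062 + 1·1758 + 1·1116 = 1717.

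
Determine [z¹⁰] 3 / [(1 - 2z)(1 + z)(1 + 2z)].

Partial fractions give a closed form: a_n = (1)·2^n + (-1)·(-1)^n + (3)·(-2)^n.
At n = 10: a_10 = 4095.

4095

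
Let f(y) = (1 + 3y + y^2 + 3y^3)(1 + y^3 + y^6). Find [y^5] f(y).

(1 + 3y + y^2 + 3y^3) has coefficients 1,3,1,3 for degrees 0…3.
(1 + y^3 + y^6) has coefficients 1,0,0,1,0,0 for degrees 0…5.
[y^5] = 1·0 + 3·0 + 1·1 + 3·0 = 1.

1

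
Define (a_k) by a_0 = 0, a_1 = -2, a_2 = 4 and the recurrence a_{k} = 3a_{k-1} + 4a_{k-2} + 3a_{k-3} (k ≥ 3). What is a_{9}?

27220

The ordinary generating function has denominator 1 - 3y - 4y^2 - 3y^3.
Iterating the recurrence: a_0,…,a_{9} = 0, -2, 4, 4, 22, 94, 382, 1588, 6574, 27220.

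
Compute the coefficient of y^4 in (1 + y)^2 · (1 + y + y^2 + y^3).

(1 + y)^2 has coefficients 1,2,1 for degrees 0…2.
(1 + y + y^2 + y^3) has coefficients 1,1,1,1,0 for degrees 0…4.
[y^4] = 1·0 + 2·1 + 1·1 = 3.

3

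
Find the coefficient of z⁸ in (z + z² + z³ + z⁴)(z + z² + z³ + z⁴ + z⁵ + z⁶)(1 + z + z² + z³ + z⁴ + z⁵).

(z + z² + z³ + z⁴) has coefficients 0,1,1,1,1 for degrees 0…4.
(z + z² + z³ + z⁴ + z⁵ + z⁶) has coefficients 0,1,1,1,1,1,1,0,0 for degrees 0…8.
Finally multiplying by (1 + z + z² + z³ + z⁴ + z⁵), the product of all factors after the first has coefficients 0,1,2,3,4,5,6,5,4 for degrees 0…8.
[z⁸] = 1·5 + 1·6 + 1·5 + 1·4 = 20.

20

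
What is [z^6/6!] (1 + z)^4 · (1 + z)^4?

The EGF product rule gives c_6 = Σ_{k_1+k_2=6} C(6; k_1,k_2) · ∏ g_i(k_i), where (1+z)^4 gives the falling factorial (4)_k; (1+z)^4 gives the falling factorial (4)_k.
g_1(k) for k = 0…6: 1, 4, 12, 24, 24, 0, 0.
g_2(k) for k = 0…6: 1, 4, 12, 24, 24, 0, 0.
c_6 = Σ_k C(6,k)·g_1(k)·g_2(6−k) = 15·12·24 + 20·24·24 + 15·24·12 = 4320 + 11520 + 4320 = 20160.

20160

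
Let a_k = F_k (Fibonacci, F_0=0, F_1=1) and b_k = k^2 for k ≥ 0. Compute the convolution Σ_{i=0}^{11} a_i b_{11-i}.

This is [x^11] in the product of the two ordinary generating functions.
Σ = 0·121 + 1·100 + 1·81 + 2·64 + 3·49 + 5·36 + 8·25 + 13·16 + 21·9 + 34·4 + 55·1 + 89·0 = 1424.

1424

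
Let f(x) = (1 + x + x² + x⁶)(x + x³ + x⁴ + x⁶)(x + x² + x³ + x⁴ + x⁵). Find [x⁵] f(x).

(1 + x + x² + x⁶) has coefficients 1,1,1,0,0,0 for degrees 0…5.
(x + x³ + x⁴ + x⁶) has coefficients 0,1,0,1,1,0 for degrees 0…5.
Finally multiplying by (x + x² + x³ + x⁴ + x⁵), the product of all factors after the first has coefficients 0,0,1,1,2,3 for degrees 0…5.
[x⁵] = 1·3 + 1·2 + 1·1 = 6.

6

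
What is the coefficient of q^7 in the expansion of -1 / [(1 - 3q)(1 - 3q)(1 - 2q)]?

-39878

The denominator gives the recurrence a_n = 8a_(n−1) − 21a_(n−2) + 18a_(n−3) for n ≥ 3; the numerator fixes a_0 = -1, a_1 = -8, a_2 = -43.
Iterating: -1, -8, -43, -194, -793, -3044, -11191, -39878, so a_7 = -39878.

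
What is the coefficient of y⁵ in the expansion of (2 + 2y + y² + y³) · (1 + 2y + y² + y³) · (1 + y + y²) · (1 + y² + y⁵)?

36

(2 + 2y + y² + y³) has coefficients 2,2,1,1 for degrees 0…3.
(1 + 2y + y² + y³) has coefficients 1,2,1,1,0,0 for degrees 0…5.
Multiplying by (1 + y + y²) gives running coefficients 1,3,4,4,2,1 for degrees 0…5.
Finally multiplying by (1 + y² + y⁵), the product of all factors after the first has coefficients 1,3,5,7,6,6 for degrees 0…5.
[y⁵] = 2·6 + 2·6 + 1·7 + 1·5 = 36.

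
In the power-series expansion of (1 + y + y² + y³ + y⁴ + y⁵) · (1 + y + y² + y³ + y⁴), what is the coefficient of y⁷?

(1 + y + y² + y³ + y⁴ + y⁵) has coefficients 1,1,1,1,1,1 for degrees 0…5.
(1 + y + y² + y³ + y⁴) has coefficients 1,1,1,1,1,0,0,0 for degrees 0…7.
[y⁷] = 1·0 + 1·0 + 1·0 + 1·1 + 1·1 + 1·1 = 3.

3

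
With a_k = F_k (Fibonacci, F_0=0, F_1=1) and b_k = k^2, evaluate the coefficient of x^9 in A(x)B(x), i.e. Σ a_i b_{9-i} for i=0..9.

The convolution is the x^9 coefficient of A(x)B(x).
Σ = 0·81 + 1·64 + 1·49 + 2·36 + 3·25 + 5·16 + 8·9 + 13·4 + 21·1 + 34·0 = 485.

485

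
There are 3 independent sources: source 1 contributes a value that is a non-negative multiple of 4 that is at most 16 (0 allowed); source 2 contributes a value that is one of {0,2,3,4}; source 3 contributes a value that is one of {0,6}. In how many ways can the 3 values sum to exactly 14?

3

The generating function for the choices is (1 + t^4 + t^8 + t^12 + t^16)·(1 + t^2 + t^3 + t^4)·(1 + t^6); the count is [t^14].
(1 + t^4 + t^8 + t^12 + t^16) has coefficients 1,0,0,0,1,0,0,0,1,0,0,0,1,0,0 for degrees 0…14.
(1 + t^2 + t^3 + t^4) has coefficients 1,0,1,1,1,0,0,0,0,0,0,0,0,0,0 for degrees 0…14.
Finally multiplying by (1 + t^6), the product of all factors after the first has coefficients 1,0,1,1,1,0,1,0,1,1,1,0,0,0,0 for degrees 0…14.
[t^14] = 1·0 + 1·1 + 1·1 + 1·1 = 3.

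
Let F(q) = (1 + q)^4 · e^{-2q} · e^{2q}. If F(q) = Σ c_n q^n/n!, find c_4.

24

The EGF product rule gives c_4 = Σ_{k_1+k_2+k_3=4} C(4; k_1,k_2,k_3) · ∏ g_i(k_i), where (1+q)^4 gives the falling factorial (4)_k; e^{-2q} gives (-2)^k; e^{2q} gives (2)^k.
g_1(k) for k = 0…4: 1, 4, 12, 24, 24.
g_2(k) for k = 0…4: 1, -2, 4, -8, 16.
g_3(k) for k = 0…4: 1, 2, 4, 8, 16.
First combine the last two factors: h(k) = Σ_j C(k,j)·g_2(j)·g_3(k−j) for k = 0…4: 1, 0, 0, 0, 0.
c_4 = Σ_k C(4,k)·g_1(k)·h(4−k) = 1·24·1 = 24.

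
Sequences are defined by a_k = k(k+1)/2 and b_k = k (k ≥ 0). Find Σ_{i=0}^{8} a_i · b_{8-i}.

210

This is [x^8] in the product of the two ordinary generating functions.
Σ = 0·8 + 1·7 + 3·6 + 6·5 + 10·4 + 15·3 + 21·2 + 28·1 + 36·0 = 210.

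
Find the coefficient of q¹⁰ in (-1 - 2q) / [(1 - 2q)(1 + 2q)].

Partial fractions give a closed form: a_n = (-1)·2^n.
At n = 10: a_10 = -1024.

-1024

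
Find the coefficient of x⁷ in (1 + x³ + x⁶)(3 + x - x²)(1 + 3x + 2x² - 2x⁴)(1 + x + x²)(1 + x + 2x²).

(1 + x³ + x⁶) has coefficients 1,0,0,1,0,0,1 for degrees 0…6.
(3 + x - x²) has coefficients 3,1,-1,0,0,0,0,0 for degrees 0…7.
Multiplying by (1 + 3x + 2x² - 2x⁴) gives running coefficients 3,10,8,-1,-8,-2,2,0 for degrees 0…7.
Multiplying by (1 + x + x²) gives running coefficients 3,13,21,17,-1,-11,-8,0 for degrees 0…7.
Finally multiplying by (1 + x + 2x²), the product of all factors after the first has coefficients 3,16,40,64,58,22,-21,-30 for degrees 0…7.
[x⁷] = 1·(-30) + 1·58 + 1·16 = 44.

44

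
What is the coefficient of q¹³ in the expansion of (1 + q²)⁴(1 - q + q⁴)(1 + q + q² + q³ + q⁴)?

(1 + q²)⁴ has coefficients 1,0,4,0,6,0,4,0,1 for degrees 0…8.
(1 - q + q⁴) has coefficients 1,-1,0,0,1,0,0,0,0,0,0,0,0,0 for degrees 0…13.
Finally multiplying by (1 + q + q² + q³ + q⁴), the product of all factors after the first has coefficients 1,0,0,0,1,0,1,1,1,0,0,0,0,0 for degrees 0…13.
[q¹³] = 1·0 + 4·0 + 6·0 + 4·1 + 1·0 = 4.

4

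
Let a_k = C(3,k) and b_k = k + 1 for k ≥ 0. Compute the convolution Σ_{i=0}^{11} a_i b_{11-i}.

84

This is [x^11] in the product of the two ordinary generating functions.
Σ = 1·12 + 3·11 + 3·10 + 1·9 + 0·8 + 0·7 + 0·6 + 0·5 + 0·4 + 0·3 + 0·2 + 0·1 = 84.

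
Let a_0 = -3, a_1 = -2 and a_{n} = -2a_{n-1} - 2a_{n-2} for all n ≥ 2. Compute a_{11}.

-256

The ordinary generating function has denominator 1 + 2x + 2x^2.
Iterating the recurrence: a_0,…,a_{11} = -3, -2, 10, -16, 12, 8, -40, 64, -48, -32, 160, -256.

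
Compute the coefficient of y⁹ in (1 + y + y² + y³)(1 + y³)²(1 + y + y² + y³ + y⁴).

(1 + y + y² + y³) has coefficients 1,1,1,1 for degrees 0…3.
(1 + y³)² has coefficients 1,0,0,2,0,0,1,0,0,0 for degrees 0…9.
Finally multiplying by (1 + y + y² + y³ + y⁴), the product of all factors after the first has coefficients 1,1,1,3,3,2,3,3,1,1 for degrees 0…9.
[y⁹] = 1·1 + 1·1 + 1·3 + 1·3 = 8.

8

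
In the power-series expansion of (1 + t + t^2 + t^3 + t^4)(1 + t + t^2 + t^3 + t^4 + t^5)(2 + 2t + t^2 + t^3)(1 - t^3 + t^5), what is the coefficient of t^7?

12

(1 + t + t^2 + t^3 + t^4) has coefficients 1,1,1,1,1 for degrees 0…4.
(1 + t + t^2 + t^3 + t^4 + t^5) has coefficients 1,1,1,1,1,1,0,0 for degrees 0…7.
Multiplying by (2 + 2t + t^2 + t^3) gives running coefficients 2,4,5,6,6,6,4,2 for degrees 0…7.
Finally multiplying by (1 - t^3 + t^5), the product of all factors after the first has coefficients 2,4,5,4,2,3,2,1 for degrees 0…7.
[t^7] = 1·1 + 1·2 + 1·3 + 1·2 + 1·4 = 12.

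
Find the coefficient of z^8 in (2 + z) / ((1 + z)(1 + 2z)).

767

Partial fractions give a closed form: a_n = (-1)·(-1)^n + (3)·(-2)^n.
At n = 8: a_8 = 767.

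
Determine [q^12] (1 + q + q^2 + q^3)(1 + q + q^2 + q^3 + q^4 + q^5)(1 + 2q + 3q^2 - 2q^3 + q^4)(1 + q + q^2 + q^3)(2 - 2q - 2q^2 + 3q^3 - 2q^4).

-64

(1 + q + q^2 + q^3) has coefficients 1,1,1,1 for degrees 0…3.
(1 + q + q^2 + q^3 + q^4 + q^5) has coefficients 1,1,1,1,1,1,0,0,0,0,0,0,0 for degrees 0…12.
Multiplying by (1 + 2q + 3q^2 - 2q^3 + q^4) gives running coefficients 1,3,6,4,5,5,4,2,-1,1,0,0,0 for degrees 0…12.
Multiplying by (1 + q + q^2 + q^3) gives running coefficients 1,4,10,14,18,20,18,16,10,6,2,0,1 for degrees 0…12.
Finally multiplying by (2 - 2q - 2q^2 + 3q^3 - 2q^4), the product of all factors after the first has coefficients 2,6,10,3,-2,-2,-18,-18,-24,-26,-16,-18,-4 for degrees 0…12.
[q^12] = 1·(-4) + 1·(-18) + 1·(-16) + 1·(-26) = -64.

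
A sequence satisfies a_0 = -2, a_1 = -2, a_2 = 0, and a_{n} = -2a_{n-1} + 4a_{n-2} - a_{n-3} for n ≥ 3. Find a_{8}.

The ordinary generating function has denominator 1 + 2z - 4z^2 + z^3.
Iterating the recurrence: a_0,…,a_{8} = -2, -2, 0, -6, 14, -52, 166, -554, 1824.

1824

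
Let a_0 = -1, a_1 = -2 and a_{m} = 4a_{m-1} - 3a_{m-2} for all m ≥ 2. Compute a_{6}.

-365

The ordinary generating function has denominator 1 - 4q + 3q^2.
Iterating the recurrence: a_0,…,a_{6} = -1, -2, -5, -14, -41, -122, -365.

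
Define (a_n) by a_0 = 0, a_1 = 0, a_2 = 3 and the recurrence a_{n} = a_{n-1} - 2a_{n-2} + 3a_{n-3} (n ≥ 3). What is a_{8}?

The ordinary generating function has denominator 1 - z + 2z^2 - 3z^3.
Iterating the recurrence: a_0,…,a_{8} = 0, 0, 3, 3, -3, 0, 15, 6, -24.

-24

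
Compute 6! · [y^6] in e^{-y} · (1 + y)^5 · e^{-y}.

The EGF product rule gives c_6 = Σ_{k_1+k_2+k_3=6} C(6; k_1,k_2,k_3) · ∏ g_i(k_i), where e^{-y} gives (-1)^k; (1+y)^5 gives the falling factorial (5)_k; e^{-y} gives (-1)^k.
g_1(k) for k = 0…6: 1, -1, 1, -1, 1, -1, 1.
g_2(k) for k = 0…6: 1, 5, 20, 60, 120, 120, 0.
g_3(k) for k = 0…6: 1, -1, 1, -1, 1, -1, 1.
First combine the last two factors: h(k) = Σ_j C(k,j)·g_2(j)·g_3(k−j) for k = 0…6: 1, 4, 11, 14, -19, -56, 151.
c_6 = Σ_k C(6,k)·g_1(k)·h(6−k) = 1·1·151 + 6·(-1)·(-56) + 15·1·(-19) + 20·(-1)·14 + 15·1·11 + 6·(-1)·4 + 1·1·1 = 151 + 336 − 285 − 280 + 165 − 24 + 1 = 64.

64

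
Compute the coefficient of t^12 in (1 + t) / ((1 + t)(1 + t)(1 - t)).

The denominator gives the recurrence a_n = −a_(n−1) + a_(n−2) + a_(n−3) for n ≥ 3; the numerator fixes a_0 = 1, a_1 = 0, a_2 = 1.
Iterating: 1, 0, 1, 0, 1, 0, 1, 0, 1, 0, 1, 0, 1, so a_12 = 1.

1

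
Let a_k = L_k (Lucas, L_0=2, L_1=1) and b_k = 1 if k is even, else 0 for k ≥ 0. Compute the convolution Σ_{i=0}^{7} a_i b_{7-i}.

45

Write out a_i and b_{7-i} for i = 0,…,7 and sum the products.
Σ = 2·0 + 1·1 + 3·0 + 4·1 + 7·0 + 11·1 + 18·0 + 29·1 = 45.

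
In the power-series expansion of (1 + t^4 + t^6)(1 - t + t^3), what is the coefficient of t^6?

1

(1 + t^4 + t^6) has coefficients 1,0,0,0,1,0,1 for degrees 0…6.
(1 - t + t^3) has coefficients 1,-1,0,1,0,0,0 for degrees 0…6.
[t^6] = 1·0 + 1·0 + 1·1 = 1.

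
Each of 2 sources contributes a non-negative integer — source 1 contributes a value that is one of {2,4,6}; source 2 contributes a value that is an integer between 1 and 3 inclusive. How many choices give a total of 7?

2

The generating function for the choices is (z^2 + z^4 + z^6)·(z + z^2 + z^3); the count is [z^7].
(z^2 + z^4 + z^6) has coefficients 0,0,1,0,1,0,1 for degrees 0…6.
(z + z^2 + z^3) has coefficients 0,1,1,1,0,0,0,0 for degrees 0…7.
[z^7] = 1·0 + 1·1 + 1·1 = 2.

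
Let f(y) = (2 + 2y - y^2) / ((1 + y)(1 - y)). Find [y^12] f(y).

1

The denominator gives the recurrence a_n = a_(n−2) for n ≥ 3; the numerator fixes a_0 = 2, a_1 = 2, a_2 = 1.
Iterating: 2, 2, 1, 2, 1, 2, 1, 2, 1, 2, 1, 2, 1, so a_12 = 1.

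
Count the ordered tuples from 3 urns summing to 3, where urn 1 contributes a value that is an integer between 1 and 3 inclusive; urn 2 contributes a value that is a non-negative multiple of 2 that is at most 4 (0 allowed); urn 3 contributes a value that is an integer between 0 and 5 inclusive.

4

The generating function for the choices is (t + t² + t³)·(1 + t² + t⁴)·(1 + t + t² + t³ + t⁴ + t⁵); the count is [t³].
(t + t² + t³) has coefficients 0,1,1,1 for degrees 0…3.
(1 + t² + t⁴) has coefficients 1,0,1,0 for degrees 0…3.
Finally multiplying by (1 + t + t² + t³ + t⁴ + t⁵), the product of all factors after the first has coefficients 1,1,2,2 for degrees 0…3.
[t³] = 1·2 + 1·1 + 1·1 = 4.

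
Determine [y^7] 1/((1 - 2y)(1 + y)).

Partial fractions give a closed form: a_n = (2/3)·2^n + (1/3)·(-1)^n.
At n = 7: a_7 = 85.

85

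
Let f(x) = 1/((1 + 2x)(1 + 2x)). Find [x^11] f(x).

The denominator gives the recurrence a_n = −4a_(n−1) − 4a_(n−2) for n ≥ 2; the numerator fixes a_0 = 1, a_1 = -4.
Iterating: 1, -4, 12, -32, 80, -192, 448, -1024, 2304, -5120, 11264, -24576, so a_11 = -24576.

-24576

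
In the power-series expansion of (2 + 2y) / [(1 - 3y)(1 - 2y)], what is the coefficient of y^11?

1404888

Partial fractions give a closed form: a_n = (8)·3^n + (-6)·2^n.
At n = 11: a_11 = 1404888.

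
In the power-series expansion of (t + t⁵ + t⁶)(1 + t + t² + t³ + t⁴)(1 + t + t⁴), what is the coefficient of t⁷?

(t + t⁵ + t⁶) has coefficients 0,1,0,0,0,1,1 for degrees 0…6.
(1 + t + t² + t³ + t⁴) has coefficients 1,1,1,1,1,0,0,0 for degrees 0…7.
Finally multiplying by (1 + t + t⁴), the product of all factors after the first has coefficients 1,2,2,2,3,2,1,1 for degrees 0…7.
[t⁷] = 1·1 + 1·2 + 1·2 = 5.

5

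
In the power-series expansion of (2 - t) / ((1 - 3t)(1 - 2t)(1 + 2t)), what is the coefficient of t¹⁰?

176123

The denominator gives the recurrence a_n = 3a_(n−1) + 4a_(n−2) − 12a_(n−3) for n ≥ 3; the numerator fixes a_0 = 2, a_1 = 5, a_2 = 23.
Iterating: 2, 5, 23, 65, 227, 665, 2123, 6305, 19427, 58025, 176123, so a_10 = 176123.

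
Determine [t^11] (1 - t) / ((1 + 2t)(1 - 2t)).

The denominator gives the recurrence a_n = 4a_(n−2) for n ≥ 3; the numerator fixes a_0 = 1, a_1 = -1, a_2 = 4.
Iterating: 1, -1, 4, -4, 16, -16, 64, -64, 256, -256, 1024, -1024, so a_11 = -1024.

-1024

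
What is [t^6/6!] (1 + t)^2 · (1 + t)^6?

20160

The EGF product rule gives c_6 = Σ_{k_1+k_2=6} C(6; k_1,k_2) · ∏ g_i(k_i), where (1+t)^2 gives the falling factorial (2)_k; (1+t)^6 gives the falling factorial (6)_k.
g_1(k) for k = 0…6: 1, 2, 2, 0, 0, 0, 0.
g_2(k) for k = 0…6: 1, 6, 30, 120, 360, 720, 720.
c_6 = Σ_k C(6,k)·g_1(k)·g_2(6−k) = 1·1·720 + 6·2·720 + 15·2·360 = 720 + 8640 + 10800 = 20160.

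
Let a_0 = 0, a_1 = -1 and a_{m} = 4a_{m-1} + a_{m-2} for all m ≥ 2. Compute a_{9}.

-98209

The ordinary generating function has denominator 1 - 4z - z^2.
Iterating the recurrence: a_0,…,a_{9} = 0, -1, -4, -17, -72, -305, -1292, -5473, -23184, -98209.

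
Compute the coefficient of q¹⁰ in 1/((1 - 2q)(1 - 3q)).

175099

The denominator gives the recurrence a_n = 5a_(n−1) − 6a_(n−2) for n ≥ 2; the numerator fixes a_0 = 1, a_1 = 5.
Iterating: 1, 5, 19, 65, 211, 665, 2059, 6305, 19171, 58025, 175099, so a_10 = 175099.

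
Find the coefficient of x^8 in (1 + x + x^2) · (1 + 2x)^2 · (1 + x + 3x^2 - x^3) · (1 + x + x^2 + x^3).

19

(1 + x + x^2) has coefficients 1,1,1 for degrees 0…2.
(1 + 2x)^2 has coefficients 1,4,4,0,0,0,0,0,0 for degrees 0…8.
Multiplying by (1 + x + 3x^2 - x^3) gives running coefficients 1,5,11,15,8,-4,0,0,0 for degrees 0…8.
Finally multiplying by (1 + x + x^2 + x^3), the product of all factors after the first has coefficients 1,6,17,32,39,30,19,4,-4 for degrees 0…8.
[x^8] = 1·(-4) + 1·4 + 1·19 = 19.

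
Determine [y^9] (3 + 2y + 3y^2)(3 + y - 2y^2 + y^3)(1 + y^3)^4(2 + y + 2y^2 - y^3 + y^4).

175

(3 + 2y + 3y^2) has coefficients 3,2,3 for degrees 0…2.
(3 + y - 2y^2 + y^3) has coefficients 3,1,-2,1,0,0,0,0,0,0 for degrees 0…9.
Multiplying by (1 + y^3)^4 gives running coefficients 3,1,-2,13,4,-8,22,6,-12,18 for degrees 0…9.
Finally multiplying by (2 + y + 2y^2 - y^3 + y^4), the product of all factors after the first has coefficients 6,5,3,23,19,17,29,27,38,6 for degrees 0…9.
[y^9] = 3·6 + 2·38 + 3·27 = 175.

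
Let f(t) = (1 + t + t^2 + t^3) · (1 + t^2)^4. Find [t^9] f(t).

(1 + t + t^2 + t^3) has coefficients 1,1,1,1 for degrees 0…3.
(1 + t^2)^4 has coefficients 1,0,4,0,6,0,4,0,1,0 for degrees 0…9.
[t^9] = 1·0 + 1·1 + 1·0 + 1·4 = 5.

5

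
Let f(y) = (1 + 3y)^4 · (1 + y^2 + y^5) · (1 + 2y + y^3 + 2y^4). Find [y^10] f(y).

402

(1 + 3y)^4 has coefficients 1,12,54,108,81 for degrees 0…4.
(1 + y^2 + y^5) has coefficients 1,0,1,0,0,1,0,0,0,0,0 for degrees 0…10.
Finally multiplying by (1 + 2y + y^3 + 2y^4), the product of all factors after the first has coefficients 1,2,1,3,2,2,4,0,1,2,0 for degrees 0…10.
[y^10] = 1·0 + 12·2 + 54·1 + 108·0 + 81·4 = 402.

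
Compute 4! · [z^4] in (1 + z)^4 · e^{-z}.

-15

The EGF product rule gives c_4 = Σ_{k_1+k_2=4} C(4; k_1,k_2) · ∏ g_i(k_i), where (1+z)^4 gives the falling factorial (4)_k; e^{-z} gives (-1)^k.
g_1(k) for k = 0…4: 1, 4, 12, 24, 24.
g_2(k) for k = 0…4: 1, -1, 1, -1, 1.
c_4 = Σ_k C(4,k)·g_1(k)·g_2(4−k) = 1·1·1 + 4·4·(-1) + 6·12·1 + 4·24·(-1) + 1·24·1 = 1 − 16 + 72 − 96 + 24 = -15.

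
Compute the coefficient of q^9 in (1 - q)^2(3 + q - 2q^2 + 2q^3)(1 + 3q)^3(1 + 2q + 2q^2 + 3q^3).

(1 - q)^2 has coefficients 1,-2,1 for degrees 0…2.
(3 + q - 2q^2 + 2q^3) has coefficients 3,1,-2,2,0,0,0,0,0,0 for degrees 0…9.
Multiplying by (1 + 3q)^3 gives running coefficients 3,28,88,92,-9,0,54,0,0,0 for degrees 0…9.
Finally multiplying by (1 + 2q + 2q^2 + 3q^3), the product of all factors after the first has coefficients 3,34,150,333,435,430,312,81,108,162 for degrees 0…9.
[q^9] = 1·162 − 2·108 + 1·81 = 27.

27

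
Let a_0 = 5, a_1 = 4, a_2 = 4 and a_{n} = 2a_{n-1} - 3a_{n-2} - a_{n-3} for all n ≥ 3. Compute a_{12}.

The ordinary generating function has denominator 1 - 2t + 3t^2 + t^3.
Iterating the recurrence: a_0,…,a_{12} = 5, 4, 4, -9, -34, -45, 21, 211, 404, 154, -1115, -3096, -3001.

-3001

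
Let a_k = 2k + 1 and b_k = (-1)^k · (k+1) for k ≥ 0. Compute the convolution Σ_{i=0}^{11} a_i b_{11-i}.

6

This is [x^11] in the product of the two ordinary generating functions.
Σ = 1·(-12) + 3·11 + 5·(-10) + 7·9 + 9·(-8) + 11·7 + 13·(-6) + 15·5 + 17·(-4) + 19·3 + 21·(-2) + 23·1 = 6.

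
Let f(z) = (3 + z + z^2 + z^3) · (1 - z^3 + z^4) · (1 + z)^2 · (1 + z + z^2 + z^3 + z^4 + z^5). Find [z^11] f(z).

(3 + z + z^2 + z^3) has coefficients 3,1,1,1 for degrees 0…3.
(1 - z^3 + z^4) has coefficients 1,0,0,-1,1,0,0,0,0,0,0,0 for degrees 0…11.
Multiplying by (1 + z)^2 gives running coefficients 1,2,1,-1,-1,1,1,0,0,0,0,0 for degrees 0…11.
Finally multiplying by (1 + z + z^2 + z^3 + z^4 + z^5), the product of all factors after the first has coefficients 1,3,4,3,2,3,3,1,0,1,2,1 for degrees 0…11.
[z^11] = 3·1 + 1·2 + 1·1 + 1·0 = 6.

6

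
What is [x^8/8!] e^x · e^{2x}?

The EGF product rule gives c_8 = Σ_{k_1+k_2=8} C(8; k_1,k_2) · ∏ g_i(k_i), where e^x gives (1)^k; e^{2x} gives (2)^k.
g_1(k) for k = 0…8: 1, 1, 1, 1, 1, 1, 1, 1, 1.
g_2(k) for k = 0…8: 1, 2, 4, 8, 16, 32, 64, 128, 256.
c_8 = Σ_k C(8,k)·g_1(k)·g_2(8−k) = 1·1·256 + 8·1·128 + 28·1·64 + 56·1·32 + 70·1·16 + 56·1·8 + 28·1·4 + 8·1·2 + 1·1·1 = 256 + 1024 + 1792 + 1792 + 1120 + 448 + 112 + 16 + 1 = 6561.

6561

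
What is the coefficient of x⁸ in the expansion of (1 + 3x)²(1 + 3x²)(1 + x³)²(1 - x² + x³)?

(1 + 3x)² has coefficients 1,6,9 for degrees 0…2.
(1 + 3x²) has coefficients 1,0,3,0,0,0,0,0,0 for degrees 0…8.
Multiplying by (1 + x³)² gives running coefficients 1,0,3,2,0,6,1,0,3 for degrees 0…8.
Finally multiplying by (1 - x² + x³), the product of all factors after the first has coefficients 1,0,2,3,-3,7,3,-6,8 for degrees 0…8.
[x⁸] = 1·8 + 6·(-6) + 9·3 = -1.

-1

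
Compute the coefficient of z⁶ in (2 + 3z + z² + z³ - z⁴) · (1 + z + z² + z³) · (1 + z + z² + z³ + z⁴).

(2 + 3z + z² + z³ - z⁴) has coefficients 2,3,1,1,-1 for degrees 0…4.
(1 + z + z² + z³) has coefficients 1,1,1,1,0,0,0 for degrees 0…6.
Finally multiplying by (1 + z + z² + z³ + z⁴), the product of all factors after the first has coefficients 1,2,3,4,4,3,2 for degrees 0…6.
[z⁶] = 2·2 + 3·3 + 1·4 + 1·4 − 1·3 = 18.

18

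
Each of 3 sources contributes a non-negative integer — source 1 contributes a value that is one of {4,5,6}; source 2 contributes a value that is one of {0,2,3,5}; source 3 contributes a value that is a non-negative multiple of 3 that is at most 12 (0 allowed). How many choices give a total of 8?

3

The generating function for the choices is (q⁴ + q⁵ + q⁶)·(1 + q² + q³ + q⁵)·(1 + q³ + q⁶ + q⁹ + q¹²); the count is [q⁸].
(q⁴ + q⁵ + q⁶) has coefficients 0,0,0,0,1,1,1 for degrees 0…6.
(1 + q² + q³ + q⁵) has coefficients 1,0,1,1,0,1,0,0,0 for degrees 0…8.
Finally multiplying by (1 + q³ + q⁶ + q⁹ + q¹²), the product of all factors after the first has coefficients 1,0,1,2,0,2,2,0,2 for degrees 0…8.
[q⁸] = 1·0 + 1·2 + 1·1 = 3.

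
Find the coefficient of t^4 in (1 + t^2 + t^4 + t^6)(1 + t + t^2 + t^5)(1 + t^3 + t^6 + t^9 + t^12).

(1 + t^2 + t^4 + t^6) has coefficients 1,0,1,0,1 for degrees 0…4.
(1 + t + t^2 + t^5) has coefficients 1,1,1,0,0 for degrees 0…4.
Finally multiplying by (1 + t^3 + t^6 + t^9 + t^12), the product of all factors after the first has coefficients 1,1,1,1,1 for degrees 0…4.
[t^4] = 1·1 + 1·1 + 1·1 = 3.

3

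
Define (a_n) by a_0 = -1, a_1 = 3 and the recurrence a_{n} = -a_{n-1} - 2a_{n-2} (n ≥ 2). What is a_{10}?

The ordinary generating function has denominator 1 + z + 2z^2.
Iterating the recurrence: a_0,…,a_{10} = -1, 3, -1, -5, 7, 3, -17, 11, 23, -45, -1.

-1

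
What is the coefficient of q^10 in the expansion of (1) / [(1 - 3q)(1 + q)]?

Partial fractions give a closed form: a_n = (3/4)·3^n + (1/4)·(-1)^n.
At n = 10: a_10 = 44287.

44287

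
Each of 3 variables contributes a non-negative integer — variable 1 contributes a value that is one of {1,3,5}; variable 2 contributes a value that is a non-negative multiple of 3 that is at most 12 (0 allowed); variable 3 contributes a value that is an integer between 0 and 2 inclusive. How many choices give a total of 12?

3

The generating function for the choices is (q + q³ + q⁵)·(1 + q³ + q⁶ + q⁹ + q¹²)·(1 + q + q²); the count is [q¹²].
(q + q³ + q⁵) has coefficients 0,1,0,1,0,1 for degrees 0…5.
(1 + q³ + q⁶ + q⁹ + q¹²) has coefficients 1,0,0,1,0,0,1,0,0,1,0,0,1 for degrees 0…12.
Finally multiplying by (1 + q + q²), the product of all factors after the first has coefficients 1,1,1,1,1,1,1,1,1,1,1,1,1 for degrees 0…12.
[q¹²] = 1·1 + 1·1 + 1·1 = 3.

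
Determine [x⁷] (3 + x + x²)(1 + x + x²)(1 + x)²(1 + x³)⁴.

100

(3 + x + x²) has coefficients 3,1,1 for degrees 0…2.
(1 + x + x²) has coefficients 1,1,1,0,0,0,0,0 for degrees 0…7.
Multiplying by (1 + x)² gives running coefficients 1,3,4,3,1,0,0,0 for degrees 0…7.
Finally multiplying by (1 + x³)⁴, the product of all factors after the first has coefficients 1,3,4,7,13,16,18,22 for degrees 0…7.
[x⁷] = 3·22 + 1·18 + 1·16 = 100.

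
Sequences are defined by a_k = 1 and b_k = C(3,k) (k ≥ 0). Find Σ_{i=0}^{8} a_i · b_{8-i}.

The convolution is the t^8 coefficient of A(t)B(t).
Σ = 1·0 + 1·0 + 1·0 + 1·0 + 1·0 + 1·1 + 1·3 + 1·3 + 1·1 = 8.

8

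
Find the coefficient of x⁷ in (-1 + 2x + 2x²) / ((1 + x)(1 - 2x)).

43

The denominator gives the recurrence a_n = a_(n−1) + 2a_(n−2) for n ≥ 3; the numerator fixes a_0 = -1, a_1 = 1, a_2 = 1.
Iterating: -1, 1, 1, 3, 5, 11, 21, 43, so a_7 = 43.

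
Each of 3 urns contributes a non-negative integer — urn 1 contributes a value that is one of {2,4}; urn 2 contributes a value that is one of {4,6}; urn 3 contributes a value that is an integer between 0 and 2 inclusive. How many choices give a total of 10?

The generating function for the choices is (y^2 + y^4)·(y^4 + y^6)·(1 + y + y^2); the count is [y^10].
(y^2 + y^4) has coefficients 0,0,1,0,1 for degrees 0…4.
(y^4 + y^6) has coefficients 0,0,0,0,1,0,1,0,0,0,0 for degrees 0…10.
Finally multiplying by (1 + y + y^2), the product of all factors after the first has coefficients 0,0,0,0,1,1,2,1,1,0,0 for degrees 0…10.
[y^10] = 1·1 + 1·2 = 3.

3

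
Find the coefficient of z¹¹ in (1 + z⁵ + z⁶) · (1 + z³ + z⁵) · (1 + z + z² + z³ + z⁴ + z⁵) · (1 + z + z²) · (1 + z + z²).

46

(1 + z⁵ + z⁶) has coefficients 1,0,0,0,0,1,1 for degrees 0…6.
(1 + z³ + z⁵) has coefficients 1,0,0,1,0,1,0,0,0,0,0,0 for degrees 0…11.
Multiplying by (1 + z + z² + z³ + z⁴ + z⁵) gives running coefficients 1,1,1,2,2,3,2,2,2,1,1,0 for degrees 0…11.
Multiplying by (1 + z + z²) gives running coefficients 1,2,3,4,5,7,7,7,6,5,4,2 for degrees 0…11.
Finally multiplying by (1 + z + z²), the product of all factors after the first has coefficients 1,3,6,9,12,16,19,21,20,18,15,11 for degrees 0…11.
[z¹¹] = 1·11 + 1·19 + 1·16 = 46.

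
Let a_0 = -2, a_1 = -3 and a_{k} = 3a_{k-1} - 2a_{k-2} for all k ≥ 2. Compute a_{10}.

The ordinary generating function has denominator 1 - 3x + 2x^2.
Iterating the recurrence: a_0,…,a_{10} = -2, -3, -5, -9, -17, -33, -65, -129, -257, -513, -1025.

-1025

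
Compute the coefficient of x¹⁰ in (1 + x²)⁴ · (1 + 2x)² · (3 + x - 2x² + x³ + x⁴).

(1 + x²)⁴ has coefficients 1,0,4,0,6,0,4,0,1 for degrees 0…8.
(1 + 2x)² has coefficients 1,4,4,0,0,0,0,0,0,0,0 for degrees 0…10.
Finally multiplying by (3 + x - 2x² + x³ + x⁴), the product of all factors after the first has coefficients 3,13,14,-3,-3,8,4,0,0,0,0 for degrees 0…10.
[x¹⁰] = 1·0 + 4·0 + 6·4 + 4·(-3) + 1·14 = 26.

26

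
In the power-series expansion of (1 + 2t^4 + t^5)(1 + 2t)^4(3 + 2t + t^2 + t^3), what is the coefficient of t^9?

(1 + 2t^4 + t^5) has coefficients 1,0,0,0,2,1 for degrees 0…5.
(1 + 2t)^4 has coefficients 1,8,24,32,16,0,0,0,0,0 for degrees 0…9.
Finally multiplying by (3 + 2t + t^2 + t^3), the product of all factors after the first has coefficients 3,26,89,153,144,88,48,16,0,0 for degrees 0…9.
[t^9] = 1·0 + 2·88 + 1·144 = 320.

320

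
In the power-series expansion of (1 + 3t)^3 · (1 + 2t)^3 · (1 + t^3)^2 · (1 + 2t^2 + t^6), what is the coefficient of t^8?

(1 + 3t)^3 has coefficients 1,9,27,27 for degrees 0…3.
(1 + 2t)^3 has coefficients 1,6,12,8,0,0,0,0,0 for degrees 0…8.
Multiplying by (1 + t^3)^2 gives running coefficients 1,6,12,10,12,24,17,6,12 for degrees 0…8.
Finally multiplying by (1 + 2t^2 + t^6), the product of all factors after the first has coefficients 1,6,14,22,36,44,42,60,58 for degrees 0…8.
[t^8] = 1·58 + 9·60 + 27·42 + 27·44 = 2920.

2920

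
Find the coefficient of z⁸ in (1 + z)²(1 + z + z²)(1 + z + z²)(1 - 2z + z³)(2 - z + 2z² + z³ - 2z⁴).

20

(1 + z)² has coefficients 1,2,1 for degrees 0…2.
(1 + z + z²) has coefficients 1,1,1,0,0,0,0,0,0 for degrees 0…8.
Multiplying by (1 + z + z²) gives running coefficients 1,2,3,2,1,0,0,0,0 for degrees 0…8.
Multiplying by (1 - 2z + z³) gives running coefficients 1,0,-1,-3,-1,1,2,1,0 for degrees 0…8.
Finally multiplying by (2 - z + 2z² + z³ - 2z⁴), the product of all factors after the first has coefficients 2,-1,0,-4,-3,-4,0,7,6 for degrees 0…8.
[z⁸] = 1·6 + 2·7 + 1·0 = 20.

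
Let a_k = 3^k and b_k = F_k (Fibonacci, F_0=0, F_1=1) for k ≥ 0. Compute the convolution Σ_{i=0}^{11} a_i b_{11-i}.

Write out a_i and b_{11-i} for i = 0,…,11 and sum the products.
Σ = 1·89 + 3·55 + 9·34 + 27·21 + 81·13 + 243·8 + 729·5 + 2187·3 + 6561·2 + 19683·1 + 59049·1 + 177147·0 = 106184.

106184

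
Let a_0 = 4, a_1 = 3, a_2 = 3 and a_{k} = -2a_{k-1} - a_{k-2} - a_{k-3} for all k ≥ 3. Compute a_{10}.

517

The ordinary generating function has denominator 1 + 2q + q^2 + q^3.
Iterating the recurrence: a_0,…,a_{10} = 4, 3, 3, -13, 20, -30, 53, -96, 169, -295, 517.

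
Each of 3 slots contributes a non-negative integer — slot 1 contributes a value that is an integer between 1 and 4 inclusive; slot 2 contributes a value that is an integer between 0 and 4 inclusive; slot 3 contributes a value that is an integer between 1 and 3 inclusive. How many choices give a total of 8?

9

The generating function for the choices is (t + t^2 + t^3 + t^4)·(1 + t + t^2 + t^3 + t^4)·(t + t^2 + t^3); the count is [t^8].
(t + t^2 + t^3 + t^4) has coefficients 0,1,1,1,1 for degrees 0…4.
(1 + t + t^2 + t^3 + t^4) has coefficients 1,1,1,1,1,0,0,0,0 for degrees 0…8.
Finally multiplying by (t + t^2 + t^3), the product of all factors after the first has coefficients 0,1,2,3,3,3,2,1,0 for degrees 0…8.
[t^8] = 1·1 + 1·2 + 1·3 + 1·3 = 9.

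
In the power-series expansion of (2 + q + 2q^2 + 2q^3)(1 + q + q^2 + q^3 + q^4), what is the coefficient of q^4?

(2 + q + 2q^2 + 2q^3) has coefficients 2,1,2,2 for degrees 0…3.
(1 + q + q^2 + q^3 + q^4) has coefficients 1,1,1,1,1 for degrees 0…4.
[q^4] = 2·1 + 1·1 + 2·1 + 2·1 = 7.

7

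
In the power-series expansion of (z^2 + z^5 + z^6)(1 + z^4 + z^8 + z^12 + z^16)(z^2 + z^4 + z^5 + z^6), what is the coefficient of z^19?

4

(z^2 + z^5 + z^6) has coefficients 0,0,1,0,0,1,1 for degrees 0…6.
(1 + z^4 + z^8 + z^12 + z^16) has coefficients 1,0,0,0,1,0,0,0,1,0,0,0,1,0,0,0,1,0,0,0 for degrees 0…19.
Finally multiplying by (z^2 + z^4 + z^5 + z^6), the product of all factors after the first has coefficients 0,0,1,0,1,1,2,0,1,1,2,0,1,1,2,0,1,1,2,0 for degrees 0…19.
[z^19] = 1·1 + 1·2 + 1·1 = 4.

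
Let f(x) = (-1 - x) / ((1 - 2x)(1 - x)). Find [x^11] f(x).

Partial fractions give a closed form: a_n = (-3)·2^n + (2)·1^n.
At n = 11: a_11 = -6142.

-6142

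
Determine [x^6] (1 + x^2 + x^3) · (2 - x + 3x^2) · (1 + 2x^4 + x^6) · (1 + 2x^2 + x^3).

25

(1 + x^2 + x^3) has coefficients 1,0,1,1 for degrees 0…3.
(2 - x + 3x^2) has coefficients 2,-1,3,0,0,0,0 for degrees 0…6.
Multiplying by (1 + 2x^4 + x^6) gives running coefficients 2,-1,3,0,4,-2,8 for degrees 0…6.
Finally multiplying by (1 + 2x^2 + x^3), the product of all factors after the first has coefficients 2,-1,7,0,9,1,16 for degrees 0…6.
[x^6] = 1·16 + 1·9 + 1·0 = 25.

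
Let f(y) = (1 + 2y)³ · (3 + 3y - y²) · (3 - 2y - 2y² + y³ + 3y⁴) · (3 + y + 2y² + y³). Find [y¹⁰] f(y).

(1 + 2y)³ has coefficients 1,6,12,8 for degrees 0…3.
(3 + 3y - y²) has coefficients 3,3,-1,0,0,0,0,0,0,0,0 for degrees 0…10.
Multiplying by (3 - 2y - 2y² + y³ + 3y⁴) gives running coefficients 9,3,-15,-1,14,8,-3,0,0,0,0 for degrees 0…10.
Finally multiplying by (3 + y + 2y² + y³), the product of all factors after the first has coefficients 27,18,-24,-3,14,21,26,27,2,-3,0 for degrees 0…10.
[y¹⁰] = 1·0 + 6·(-3) + 12·2 + 8·27 = 222.

222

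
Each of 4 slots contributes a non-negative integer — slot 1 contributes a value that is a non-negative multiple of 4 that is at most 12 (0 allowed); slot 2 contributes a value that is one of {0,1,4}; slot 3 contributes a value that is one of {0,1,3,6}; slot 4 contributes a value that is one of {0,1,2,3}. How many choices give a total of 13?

The generating function for the choices is (1 + z⁴ + z⁸ + z¹²)·(1 + z + z⁴)·(1 + z + z³ + z⁶)·(1 + z + z² + z³); the count is [z¹³].
(1 + z⁴ + z⁸ + z¹²) has coefficients 1,0,0,0,1,0,0,0,1,0,0,0,1 for degrees 0…12.
(1 + z + z⁴) has coefficients 1,1,0,0,1,0,0,0,0,0,0,0,0,0 for degrees 0…13.
Multiplying by (1 + z + z³ + z⁶) gives running coefficients 1,2,1,1,2,1,1,2,0,0,1,0,0,0 for degrees 0…13.
Finally multiplying by (1 + z + z² + z³), the product of all factors after the first has coefficients 1,3,4,5,6,5,5,6,4,3,3,1,1,1 for degrees 0…13.
[z¹³] = 1·1 + 1·3 + 1·5 + 1·3 = 12.

12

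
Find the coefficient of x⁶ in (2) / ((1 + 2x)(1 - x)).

Partial fractions give a closed form: a_n = (4/3)·(-2)^n + (2/3)·1^n.
At n = 6: a_6 = 86.

86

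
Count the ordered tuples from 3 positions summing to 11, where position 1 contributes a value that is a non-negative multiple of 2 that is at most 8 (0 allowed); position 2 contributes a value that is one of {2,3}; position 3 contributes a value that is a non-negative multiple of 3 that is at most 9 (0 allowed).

4

The generating function for the choices is (1 + t^2 + t^4 + t^6 + t^8)·(t^2 + t^3)·(1 + t^3 + t^6 + t^9); the count is [t^11].
(1 + t^2 + t^4 + t^6 + t^8) has coefficients 1,0,1,0,1,0,1,0,1 for degrees 0…8.
(t^2 + t^3) has coefficients 0,0,1,1,0,0,0,0,0,0,0,0 for degrees 0…11.
Finally multiplying by (1 + t^3 + t^6 + t^9), the product of all factors after the first has coefficients 0,0,1,1,0,1,1,0,1,1,0,1 for degrees 0…11.
[t^11] = 1·1 + 1·1 + 1·0 + 1·1 + 1·1 = 4.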